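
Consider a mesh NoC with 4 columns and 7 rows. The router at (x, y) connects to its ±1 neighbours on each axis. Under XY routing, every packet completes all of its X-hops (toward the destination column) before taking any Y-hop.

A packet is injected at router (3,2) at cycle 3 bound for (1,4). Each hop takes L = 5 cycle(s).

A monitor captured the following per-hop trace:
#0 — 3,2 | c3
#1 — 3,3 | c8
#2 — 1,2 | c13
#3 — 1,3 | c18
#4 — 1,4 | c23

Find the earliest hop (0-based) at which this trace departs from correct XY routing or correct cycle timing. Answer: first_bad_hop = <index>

first_bad_hop = 1

check 1→ d=(0,1) cyc+5: BAD: Y-move but x=3≠1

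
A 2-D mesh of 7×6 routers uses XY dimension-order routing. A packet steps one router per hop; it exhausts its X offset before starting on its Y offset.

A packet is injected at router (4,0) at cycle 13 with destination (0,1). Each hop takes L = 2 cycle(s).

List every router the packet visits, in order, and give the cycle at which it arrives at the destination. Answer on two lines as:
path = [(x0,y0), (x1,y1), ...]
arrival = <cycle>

path = [(4,0), (3,0), (2,0), (1,0), (0,0), (0,1)]
arrival = 23

#0 — 4,0 | c13
#1 — 3,0 | c15 | W
#2 — 2,0 | c17 | W
#3 — 1,0 | c19 | W
#4 — 0,0 | c21 | W
#5 — 0,1 | c23 | N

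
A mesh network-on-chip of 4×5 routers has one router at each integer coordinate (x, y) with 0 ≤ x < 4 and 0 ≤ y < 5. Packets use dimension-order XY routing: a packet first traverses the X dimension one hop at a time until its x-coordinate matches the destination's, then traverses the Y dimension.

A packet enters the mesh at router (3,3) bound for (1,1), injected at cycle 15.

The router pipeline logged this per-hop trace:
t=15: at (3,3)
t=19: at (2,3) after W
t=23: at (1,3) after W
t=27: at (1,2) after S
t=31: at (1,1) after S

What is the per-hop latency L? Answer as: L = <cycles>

Between hops 0 and 1 the cycle counter advances 19 − 15 = 4.
Per-hop latency L = Δcyc = 4.

L = 4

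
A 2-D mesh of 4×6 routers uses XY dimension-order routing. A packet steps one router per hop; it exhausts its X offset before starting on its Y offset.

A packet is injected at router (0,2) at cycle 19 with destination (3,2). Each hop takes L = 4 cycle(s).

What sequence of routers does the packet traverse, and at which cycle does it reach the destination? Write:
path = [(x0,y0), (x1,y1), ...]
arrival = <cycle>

path = [(0,2), (1,2), (2,2), (3,2)]
arrival = 31

  0. router=(0,2) cycle=19 (inject)
  1. router=(1,2) cycle=23 dir=E
  2. router=(2,2) cycle=27 dir=E
  3. router=(3,2) cycle=31 dir=E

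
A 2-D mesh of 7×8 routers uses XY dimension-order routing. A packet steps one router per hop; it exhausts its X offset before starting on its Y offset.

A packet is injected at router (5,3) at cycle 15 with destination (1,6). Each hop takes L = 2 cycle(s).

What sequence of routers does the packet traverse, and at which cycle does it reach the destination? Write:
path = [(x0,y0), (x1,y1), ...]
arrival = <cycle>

[0] x=5 y=3 t=15
[1] x=4 y=3 t=17 →W
[2] x=3 y=3 t=19 →W
[3] x=2 y=3 t=21 →W
[4] x=1 y=3 t=23 →W
[5] x=1 y=4 t=25 →N
[6] x=1 y=5 t=27 →N
[7] x=1 y=6 t=29 →N

path = [(5,3), (4,3), (3,3), (2,3), (1,3), (1,4), (1,5), (1,6)]
arrival = 29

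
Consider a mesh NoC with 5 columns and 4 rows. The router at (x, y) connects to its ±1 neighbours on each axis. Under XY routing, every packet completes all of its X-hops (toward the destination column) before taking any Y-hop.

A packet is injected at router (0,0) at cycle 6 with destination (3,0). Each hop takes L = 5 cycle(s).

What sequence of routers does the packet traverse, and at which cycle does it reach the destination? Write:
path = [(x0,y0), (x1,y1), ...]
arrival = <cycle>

path = [(0,0), (1,0), (2,0), (3,0)]
arrival = 21

hop 0: (0,0) @ cyc 6
hop 1: (1,0) @ cyc 11  [E]
hop 2: (2,0) @ cyc 16  [E]
hop 3: (3,0) @ cyc 21  [E]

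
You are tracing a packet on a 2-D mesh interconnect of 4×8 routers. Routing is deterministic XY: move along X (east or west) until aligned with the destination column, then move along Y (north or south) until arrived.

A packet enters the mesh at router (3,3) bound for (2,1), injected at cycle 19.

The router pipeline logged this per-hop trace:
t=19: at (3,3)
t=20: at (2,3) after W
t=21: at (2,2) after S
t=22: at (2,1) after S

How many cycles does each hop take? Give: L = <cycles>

L = 1

Between hops 0 and 1 the cycle counter advances 20 − 19 = 1.
That increment is L by definition: L = 1.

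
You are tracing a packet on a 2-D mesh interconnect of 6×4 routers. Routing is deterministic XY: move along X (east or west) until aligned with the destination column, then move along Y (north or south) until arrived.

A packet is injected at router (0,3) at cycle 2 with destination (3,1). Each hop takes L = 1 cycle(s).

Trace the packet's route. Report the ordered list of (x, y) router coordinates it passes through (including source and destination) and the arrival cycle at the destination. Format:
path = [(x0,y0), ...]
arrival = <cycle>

path = [(0,3), (1,3), (2,3), (3,3), (3,2), (3,1)]
arrival = 7

  0. router=(0,3) cycle=2 (inject)
  1. router=(1,3) cycle=3 dir=E
  2. router=(2,3) cycle=4 dir=E
  3. router=(3,3) cycle=5 dir=E
  4. router=(3,2) cycle=6 dir=S
  5. router=(3,1) cycle=7 dir=S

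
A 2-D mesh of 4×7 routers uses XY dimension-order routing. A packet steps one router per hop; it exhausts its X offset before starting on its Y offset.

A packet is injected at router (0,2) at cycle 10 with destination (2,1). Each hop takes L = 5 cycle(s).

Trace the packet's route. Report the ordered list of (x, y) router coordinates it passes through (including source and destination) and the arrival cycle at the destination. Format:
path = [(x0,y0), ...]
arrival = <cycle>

#0 — 0,2 | c10
#1 — 1,2 | c15 | E
#2 — 2,2 | c20 | E
#3 — 2,1 | c25 | S

path = [(0,2), (1,2), (2,2), (2,1)]
arrival = 25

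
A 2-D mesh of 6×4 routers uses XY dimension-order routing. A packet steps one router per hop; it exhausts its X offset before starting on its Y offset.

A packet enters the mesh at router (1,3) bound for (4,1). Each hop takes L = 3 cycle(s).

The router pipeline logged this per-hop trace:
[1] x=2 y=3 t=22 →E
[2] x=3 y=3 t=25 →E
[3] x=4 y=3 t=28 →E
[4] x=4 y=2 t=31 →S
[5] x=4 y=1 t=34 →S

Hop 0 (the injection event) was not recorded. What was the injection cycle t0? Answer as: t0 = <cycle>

t0 = 19

At hop 1 the cycle is 22; in general cyc_k = t0 + kL.
Subtract one hop: t0 = 22 − 3 = 19.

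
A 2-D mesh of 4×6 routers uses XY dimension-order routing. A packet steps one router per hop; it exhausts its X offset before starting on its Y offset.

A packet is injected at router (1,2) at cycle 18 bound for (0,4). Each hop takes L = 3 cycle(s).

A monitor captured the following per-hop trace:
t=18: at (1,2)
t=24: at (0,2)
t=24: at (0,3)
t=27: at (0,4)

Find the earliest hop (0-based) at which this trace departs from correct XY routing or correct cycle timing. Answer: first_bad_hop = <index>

hop 1: step (-1,+0), +6 cyc — BAD: Δcyc=6≠L

first_bad_hop = 1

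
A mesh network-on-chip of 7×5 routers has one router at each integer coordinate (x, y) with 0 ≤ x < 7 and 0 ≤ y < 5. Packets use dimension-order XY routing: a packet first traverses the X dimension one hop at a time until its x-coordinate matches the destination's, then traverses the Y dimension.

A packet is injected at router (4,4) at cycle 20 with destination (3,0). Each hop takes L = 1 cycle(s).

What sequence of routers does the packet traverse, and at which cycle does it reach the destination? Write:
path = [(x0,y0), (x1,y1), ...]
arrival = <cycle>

path = [(4,4), (3,4), (3,3), (3,2), (3,1), (3,0)]
arrival = 25

hop 0: (4,4) @ cyc 20
hop 1: (3,4) @ cyc 21  [W]
hop 2: (3,3) @ cyc 22  [S]
hop 3: (3,2) @ cyc 23  [S]
hop 4: (3,1) @ cyc 24  [S]
hop 5: (3,0) @ cyc 25  [S]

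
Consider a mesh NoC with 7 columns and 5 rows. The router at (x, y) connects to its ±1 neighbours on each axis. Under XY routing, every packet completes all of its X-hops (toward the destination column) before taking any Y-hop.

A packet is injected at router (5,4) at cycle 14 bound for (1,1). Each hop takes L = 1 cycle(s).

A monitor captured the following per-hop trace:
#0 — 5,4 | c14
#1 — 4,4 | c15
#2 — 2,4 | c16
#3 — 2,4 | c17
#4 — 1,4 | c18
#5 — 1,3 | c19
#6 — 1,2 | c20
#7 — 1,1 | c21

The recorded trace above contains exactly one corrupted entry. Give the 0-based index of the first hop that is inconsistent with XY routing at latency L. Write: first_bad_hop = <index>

check 1→ d=(-1,0) cyc+1: ok
check 2→ d=(-2,0) cyc+1: BAD: non-unit step

first_bad_hop = 2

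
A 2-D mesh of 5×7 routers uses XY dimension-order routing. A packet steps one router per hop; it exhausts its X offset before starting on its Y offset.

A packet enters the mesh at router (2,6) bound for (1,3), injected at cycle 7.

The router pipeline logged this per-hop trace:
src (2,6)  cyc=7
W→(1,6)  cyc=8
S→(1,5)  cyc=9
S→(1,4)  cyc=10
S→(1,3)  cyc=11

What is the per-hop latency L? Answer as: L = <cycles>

L = 1

Δcyc across hop 0→1: 8 − 7 = 1.
That increment is L by definition: L = 1.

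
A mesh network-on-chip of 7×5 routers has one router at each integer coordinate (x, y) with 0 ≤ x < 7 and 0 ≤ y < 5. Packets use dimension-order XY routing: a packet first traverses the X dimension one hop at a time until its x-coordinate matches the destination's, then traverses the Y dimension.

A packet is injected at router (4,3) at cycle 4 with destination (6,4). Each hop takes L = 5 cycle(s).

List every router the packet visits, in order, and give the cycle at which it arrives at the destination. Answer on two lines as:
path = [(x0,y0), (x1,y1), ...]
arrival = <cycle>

[0] x=4 y=3 t=4
[1] x=5 y=3 t=9 →E
[2] x=6 y=3 t=14 →E
[3] x=6 y=4 t=19 →N

path = [(4,3), (5,3), (6,3), (6,4)]
arrival = 19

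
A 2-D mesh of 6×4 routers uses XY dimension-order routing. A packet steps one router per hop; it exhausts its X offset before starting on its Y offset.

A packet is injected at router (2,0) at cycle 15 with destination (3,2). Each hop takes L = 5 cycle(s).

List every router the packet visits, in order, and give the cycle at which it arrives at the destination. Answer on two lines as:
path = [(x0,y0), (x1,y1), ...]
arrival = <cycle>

path = [(2,0), (3,0), (3,1), (3,2)]
arrival = 30

hop 0: (2,0) @ cyc 15
hop 1: (3,0) @ cyc 20  [E]
hop 2: (3,1) @ cyc 25  [N]
hop 3: (3,2) @ cyc 30  [N]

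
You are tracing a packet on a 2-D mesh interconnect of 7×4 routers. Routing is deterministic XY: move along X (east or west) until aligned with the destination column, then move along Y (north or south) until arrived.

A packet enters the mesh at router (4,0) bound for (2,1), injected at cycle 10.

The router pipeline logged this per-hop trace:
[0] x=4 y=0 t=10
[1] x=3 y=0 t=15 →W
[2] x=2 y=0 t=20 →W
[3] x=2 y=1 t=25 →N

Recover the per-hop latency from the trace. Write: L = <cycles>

From hop 0 (10) to hop 1 (15): +5 cycles.
Each hop adds L, hence L = 5.

L = 5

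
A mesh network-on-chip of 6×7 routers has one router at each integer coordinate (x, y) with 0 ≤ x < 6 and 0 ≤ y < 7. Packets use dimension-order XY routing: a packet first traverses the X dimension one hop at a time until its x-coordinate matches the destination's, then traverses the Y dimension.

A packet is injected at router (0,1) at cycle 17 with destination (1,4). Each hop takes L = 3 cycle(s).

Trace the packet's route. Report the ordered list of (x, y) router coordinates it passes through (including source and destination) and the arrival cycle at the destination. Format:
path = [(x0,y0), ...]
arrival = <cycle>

src (0,1)  cyc=17
E→(1,1)  cyc=20
N→(1,2)  cyc=23
N→(1,3)  cyc=26
N→(1,4)  cyc=29

path = [(0,1), (1,1), (1,2), (1,3), (1,4)]
arrival = 29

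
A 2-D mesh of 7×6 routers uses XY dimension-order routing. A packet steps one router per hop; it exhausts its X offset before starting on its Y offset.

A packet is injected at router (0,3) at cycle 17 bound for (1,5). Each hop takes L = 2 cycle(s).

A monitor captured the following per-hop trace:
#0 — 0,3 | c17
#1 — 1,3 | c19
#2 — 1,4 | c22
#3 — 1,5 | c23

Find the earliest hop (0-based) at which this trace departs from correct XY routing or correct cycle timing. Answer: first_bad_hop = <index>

first_bad_hop = 2

check 1→ d=(1,0) cyc+2: ok
check 2→ d=(0,1) cyc+3: BAD: Δcyc=3≠L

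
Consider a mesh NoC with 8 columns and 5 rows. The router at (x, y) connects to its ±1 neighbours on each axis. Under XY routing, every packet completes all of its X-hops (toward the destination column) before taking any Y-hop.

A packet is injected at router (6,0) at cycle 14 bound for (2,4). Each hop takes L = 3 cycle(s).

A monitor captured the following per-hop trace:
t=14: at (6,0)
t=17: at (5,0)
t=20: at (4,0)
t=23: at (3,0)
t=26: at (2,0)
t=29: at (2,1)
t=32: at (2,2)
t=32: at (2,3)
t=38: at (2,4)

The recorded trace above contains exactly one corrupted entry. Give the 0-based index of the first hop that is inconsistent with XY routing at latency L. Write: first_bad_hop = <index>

first_bad_hop = 7

[1] (-1,+0) / 3c ⇒ ok
[2] (-1,+0) / 3c ⇒ ok
[3] (-1,+0) / 3c ⇒ ok
[4] (-1,+0) / 3c ⇒ ok
[5] (+0,+1) / 3c ⇒ ok
[6] (+0,+1) / 3c ⇒ ok
[7] (+0,+1) / 0c ⇒ BAD: Δcyc=0≠L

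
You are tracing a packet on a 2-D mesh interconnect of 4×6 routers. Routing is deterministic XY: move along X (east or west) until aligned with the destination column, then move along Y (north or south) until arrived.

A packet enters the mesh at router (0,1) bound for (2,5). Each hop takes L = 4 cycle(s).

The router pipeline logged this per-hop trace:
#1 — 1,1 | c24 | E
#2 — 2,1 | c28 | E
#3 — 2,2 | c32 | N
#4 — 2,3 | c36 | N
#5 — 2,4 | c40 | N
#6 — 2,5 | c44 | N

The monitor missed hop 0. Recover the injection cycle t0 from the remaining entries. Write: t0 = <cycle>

Hop 1 reached at cycle 24; hop k is at t0 + k·L.
Subtract one hop: t0 = 24 − 4 = 20.

t0 = 20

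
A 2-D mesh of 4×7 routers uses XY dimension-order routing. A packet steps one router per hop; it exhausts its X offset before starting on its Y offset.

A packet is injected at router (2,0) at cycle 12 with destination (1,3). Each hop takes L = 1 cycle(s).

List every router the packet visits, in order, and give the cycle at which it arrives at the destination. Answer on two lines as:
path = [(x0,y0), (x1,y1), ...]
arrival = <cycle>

path = [(2,0), (1,0), (1,1), (1,2), (1,3)]
arrival = 16

  0. router=(2,0) cycle=12 (inject)
  1. router=(1,0) cycle=13 dir=W
  2. router=(1,1) cycle=14 dir=N
  3. router=(1,2) cycle=15 dir=N
  4. router=(1,3) cycle=16 dir=N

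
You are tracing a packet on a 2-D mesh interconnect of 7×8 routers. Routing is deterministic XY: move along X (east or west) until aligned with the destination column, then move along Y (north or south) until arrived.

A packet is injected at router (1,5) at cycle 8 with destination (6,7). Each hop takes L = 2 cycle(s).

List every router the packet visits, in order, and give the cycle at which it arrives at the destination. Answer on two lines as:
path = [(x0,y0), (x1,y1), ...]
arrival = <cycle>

t=8: at (1,5)
t=10: at (2,5) after E
t=12: at (3,5) after E
t=14: at (4,5) after E
t=16: at (5,5) after E
t=18: at (6,5) after E
t=20: at (6,6) after N
t=22: at (6,7) after N

path = [(1,5), (2,5), (3,5), (4,5), (5,5), (6,5), (6,6), (6,7)]
arrival = 22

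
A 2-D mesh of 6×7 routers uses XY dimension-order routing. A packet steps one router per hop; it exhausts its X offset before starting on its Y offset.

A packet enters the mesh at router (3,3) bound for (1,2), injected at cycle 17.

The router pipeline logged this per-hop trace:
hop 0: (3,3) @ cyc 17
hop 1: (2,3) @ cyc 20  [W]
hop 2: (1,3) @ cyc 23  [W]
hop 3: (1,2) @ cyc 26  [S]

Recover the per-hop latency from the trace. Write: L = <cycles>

L = 3

From hop 0 (17) to hop 1 (20): +3 cycles.
Per-hop latency L = Δcyc = 3.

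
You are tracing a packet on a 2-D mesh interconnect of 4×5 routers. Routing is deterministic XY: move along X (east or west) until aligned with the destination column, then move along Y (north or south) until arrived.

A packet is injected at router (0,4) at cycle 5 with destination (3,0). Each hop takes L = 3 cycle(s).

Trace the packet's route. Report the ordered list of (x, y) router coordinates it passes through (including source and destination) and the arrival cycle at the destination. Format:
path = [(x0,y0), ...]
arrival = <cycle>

path = [(0,4), (1,4), (2,4), (3,4), (3,3), (3,2), (3,1), (3,0)]
arrival = 26

  0. router=(0,4) cycle=5 (inject)
  1. router=(1,4) cycle=8 dir=E
  2. router=(2,4) cycle=11 dir=E
  3. router=(3,4) cycle=14 dir=E
  4. router=(3,3) cycle=17 dir=S
  5. router=(3,2) cycle=20 dir=S
  6. router=(3,1) cycle=23 dir=S
  7. router=(3,0) cycle=26 dir=S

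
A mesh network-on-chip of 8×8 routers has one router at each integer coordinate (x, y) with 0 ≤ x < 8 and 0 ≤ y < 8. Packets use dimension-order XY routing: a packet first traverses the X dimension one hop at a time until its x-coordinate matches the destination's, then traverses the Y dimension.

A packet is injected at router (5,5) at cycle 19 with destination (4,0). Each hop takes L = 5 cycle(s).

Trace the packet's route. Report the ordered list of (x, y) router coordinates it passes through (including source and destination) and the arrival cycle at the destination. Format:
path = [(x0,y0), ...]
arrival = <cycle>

  0. router=(5,5) cycle=19 (inject)
  1. router=(4,5) cycle=24 dir=W
  2. router=(4,4) cycle=29 dir=S
  3. router=(4,3) cycle=34 dir=S
  4. router=(4,2) cycle=39 dir=S
  5. router=(4,1) cycle=44 dir=S
  6. router=(4,0) cycle=49 dir=S

path = [(5,5), (4,5), (4,4), (4,3), (4,2), (4,1), (4,0)]
arrival = 49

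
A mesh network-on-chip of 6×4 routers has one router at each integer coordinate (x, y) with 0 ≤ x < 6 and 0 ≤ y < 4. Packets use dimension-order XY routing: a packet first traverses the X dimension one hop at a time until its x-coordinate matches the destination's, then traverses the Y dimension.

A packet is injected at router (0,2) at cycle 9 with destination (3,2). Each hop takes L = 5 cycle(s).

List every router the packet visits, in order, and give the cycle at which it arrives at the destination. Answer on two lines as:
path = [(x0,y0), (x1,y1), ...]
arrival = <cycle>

path = [(0,2), (1,2), (2,2), (3,2)]
arrival = 24

[0] x=0 y=2 t=9
[1] x=1 y=2 t=14 →E
[2] x=2 y=2 t=19 →E
[3] x=3 y=2 t=24 →E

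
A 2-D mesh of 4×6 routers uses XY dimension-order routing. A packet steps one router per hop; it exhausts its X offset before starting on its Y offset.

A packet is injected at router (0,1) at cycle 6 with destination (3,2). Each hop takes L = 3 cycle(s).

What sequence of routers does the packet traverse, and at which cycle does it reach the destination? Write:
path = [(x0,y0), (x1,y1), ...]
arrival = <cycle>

path = [(0,1), (1,1), (2,1), (3,1), (3,2)]
arrival = 18

hop 0: (0,1) @ cyc 6
hop 1: (1,1) @ cyc 9  [E]
hop 2: (2,1) @ cyc 12  [E]
hop 3: (3,1) @ cyc 15  [E]
hop 4: (3,2) @ cyc 18  [N]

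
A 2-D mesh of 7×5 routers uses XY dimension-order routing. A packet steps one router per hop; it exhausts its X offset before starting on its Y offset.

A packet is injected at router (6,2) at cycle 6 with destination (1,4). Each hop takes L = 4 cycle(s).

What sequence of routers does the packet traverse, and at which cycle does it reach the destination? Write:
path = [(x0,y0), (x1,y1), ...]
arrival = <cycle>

path = [(6,2), (5,2), (4,2), (3,2), (2,2), (1,2), (1,3), (1,4)]
arrival = 34

#0 — 6,2 | c6
#1 — 5,2 | c10 | W
#2 — 4,2 | c14 | W
#3 — 3,2 | c18 | W
#4 — 2,2 | c22 | W
#5 — 1,2 | c26 | W
#6 — 1,3 | c30 | N
#7 — 1,4 | c34 | N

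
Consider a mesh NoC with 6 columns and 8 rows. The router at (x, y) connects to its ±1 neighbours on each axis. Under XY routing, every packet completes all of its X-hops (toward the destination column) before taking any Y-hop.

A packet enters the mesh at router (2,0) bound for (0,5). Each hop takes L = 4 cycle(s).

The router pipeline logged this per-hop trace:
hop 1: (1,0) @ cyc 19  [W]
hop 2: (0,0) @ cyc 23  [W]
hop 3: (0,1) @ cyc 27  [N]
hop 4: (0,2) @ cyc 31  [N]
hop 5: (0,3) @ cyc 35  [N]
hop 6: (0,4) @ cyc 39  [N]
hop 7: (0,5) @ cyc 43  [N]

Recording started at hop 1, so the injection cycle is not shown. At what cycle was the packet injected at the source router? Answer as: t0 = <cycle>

t0 = 15

cyc[1] = 19 and cyc[k] = t0 + k·L for every k.
t0 = cyc[1] − L = 19 − 4 = 15.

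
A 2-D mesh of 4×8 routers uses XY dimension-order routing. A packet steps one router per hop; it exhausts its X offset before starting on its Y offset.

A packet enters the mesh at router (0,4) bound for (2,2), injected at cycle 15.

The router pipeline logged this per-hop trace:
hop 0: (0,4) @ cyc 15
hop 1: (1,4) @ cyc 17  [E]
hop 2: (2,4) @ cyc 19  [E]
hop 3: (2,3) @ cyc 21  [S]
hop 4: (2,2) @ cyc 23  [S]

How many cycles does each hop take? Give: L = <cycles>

cyc[1] − cyc[0] = 17 − 15 = 2.
One hop costs L cycles, so L = 2.

L = 2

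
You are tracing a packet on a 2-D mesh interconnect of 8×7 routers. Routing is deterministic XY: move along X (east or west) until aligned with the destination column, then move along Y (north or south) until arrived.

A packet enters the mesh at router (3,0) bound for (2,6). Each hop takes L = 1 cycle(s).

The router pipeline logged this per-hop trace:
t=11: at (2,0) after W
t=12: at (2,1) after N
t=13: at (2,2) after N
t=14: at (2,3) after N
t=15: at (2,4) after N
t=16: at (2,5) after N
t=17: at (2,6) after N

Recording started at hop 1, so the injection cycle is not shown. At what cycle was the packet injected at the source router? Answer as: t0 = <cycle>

cyc[1] = 11 and cyc[k] = t0 + k·L for every k.
So t0 = 11 − 1·1 = 10.

t0 = 10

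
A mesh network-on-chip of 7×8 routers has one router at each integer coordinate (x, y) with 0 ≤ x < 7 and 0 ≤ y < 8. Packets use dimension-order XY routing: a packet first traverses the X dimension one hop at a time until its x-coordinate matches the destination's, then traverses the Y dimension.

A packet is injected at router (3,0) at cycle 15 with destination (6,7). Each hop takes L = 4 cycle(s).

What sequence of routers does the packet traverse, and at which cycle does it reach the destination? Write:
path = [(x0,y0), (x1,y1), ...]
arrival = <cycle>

hop 0: (3,0) @ cyc 15
hop 1: (4,0) @ cyc 19  [E]
hop 2: (5,0) @ cyc 23  [E]
hop 3: (6,0) @ cyc 27  [E]
hop 4: (6,1) @ cyc 31  [N]
hop 5: (6,2) @ cyc 35  [N]
hop 6: (6,3) @ cyc 39  [N]
hop 7: (6,4) @ cyc 43  [N]
hop 8: (6,5) @ cyc 47  [N]
hop 9: (6,6) @ cyc 51  [N]
hop 10: (6,7) @ cyc 55  [N]

path = [(3,0), (4,0), (5,0), (6,0), (6,1), (6,2), (6,3), (6,4), (6,5), (6,6), (6,7)]
arrival = 55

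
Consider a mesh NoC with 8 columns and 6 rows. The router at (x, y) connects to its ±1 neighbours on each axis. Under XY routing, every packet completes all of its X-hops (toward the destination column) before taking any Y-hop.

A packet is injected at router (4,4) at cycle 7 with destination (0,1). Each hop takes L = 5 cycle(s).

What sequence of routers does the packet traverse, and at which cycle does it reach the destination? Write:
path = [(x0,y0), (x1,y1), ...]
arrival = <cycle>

  0. router=(4,4) cycle=7 (inject)
  1. router=(3,4) cycle=12 dir=W
  2. router=(2,4) cycle=17 dir=W
  3. router=(1,4) cycle=22 dir=W
  4. router=(0,4) cycle=27 dir=W
  5. router=(0,3) cycle=32 dir=S
  6. router=(0,2) cycle=37 dir=S
  7. router=(0,1) cycle=42 dir=S

path = [(4,4), (3,4), (2,4), (1,4), (0,4), (0,3), (0,2), (0,1)]
arrival = 42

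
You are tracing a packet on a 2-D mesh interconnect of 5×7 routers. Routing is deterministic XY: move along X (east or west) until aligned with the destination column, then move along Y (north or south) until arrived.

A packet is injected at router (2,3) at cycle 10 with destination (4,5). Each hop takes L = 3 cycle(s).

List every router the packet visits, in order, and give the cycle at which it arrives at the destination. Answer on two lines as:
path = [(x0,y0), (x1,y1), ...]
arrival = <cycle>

path = [(2,3), (3,3), (4,3), (4,4), (4,5)]
arrival = 22

hop 0: (2,3) @ cyc 10
hop 1: (3,3) @ cyc 13  [E]
hop 2: (4,3) @ cyc 16  [E]
hop 3: (4,4) @ cyc 19  [N]
hop 4: (4,5) @ cyc 22  [N]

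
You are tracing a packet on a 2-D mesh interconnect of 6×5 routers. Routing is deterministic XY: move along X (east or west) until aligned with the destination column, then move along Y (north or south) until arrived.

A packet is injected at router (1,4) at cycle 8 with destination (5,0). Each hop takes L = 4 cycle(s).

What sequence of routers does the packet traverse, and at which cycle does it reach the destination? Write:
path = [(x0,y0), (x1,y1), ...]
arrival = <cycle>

path = [(1,4), (2,4), (3,4), (4,4), (5,4), (5,3), (5,2), (5,1), (5,0)]
arrival = 40

[0] x=1 y=4 t=8
[1] x=2 y=4 t=12 →E
[2] x=3 y=4 t=16 →E
[3] x=4 y=4 t=20 →E
[4] x=5 y=4 t=24 →E
[5] x=5 y=3 t=28 →S
[6] x=5 y=2 t=32 →S
[7] x=5 y=1 t=36 →S
[8] x=5 y=0 t=40 →S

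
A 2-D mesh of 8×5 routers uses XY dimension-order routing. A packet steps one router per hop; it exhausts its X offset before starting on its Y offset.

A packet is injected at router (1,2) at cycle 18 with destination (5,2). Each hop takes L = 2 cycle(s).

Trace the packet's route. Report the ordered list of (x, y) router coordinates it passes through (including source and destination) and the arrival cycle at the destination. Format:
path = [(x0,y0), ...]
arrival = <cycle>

[0] x=1 y=2 t=18
[1] x=2 y=2 t=20 →E
[2] x=3 y=2 t=22 →E
[3] x=4 y=2 t=24 →E
[4] x=5 y=2 t=26 →E

path = [(1,2), (2,2), (3,2), (4,2), (5,2)]
arrival = 26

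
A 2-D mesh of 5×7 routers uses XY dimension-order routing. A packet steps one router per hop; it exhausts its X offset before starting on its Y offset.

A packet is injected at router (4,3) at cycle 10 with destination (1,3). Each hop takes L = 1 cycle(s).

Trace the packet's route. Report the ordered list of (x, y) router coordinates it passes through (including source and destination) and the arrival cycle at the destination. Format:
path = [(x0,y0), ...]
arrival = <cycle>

path = [(4,3), (3,3), (2,3), (1,3)]
arrival = 13

hop 0: (4,3) @ cyc 10
hop 1: (3,3) @ cyc 11  [W]
hop 2: (2,3) @ cyc 12  [W]
hop 3: (1,3) @ cyc 13  [W]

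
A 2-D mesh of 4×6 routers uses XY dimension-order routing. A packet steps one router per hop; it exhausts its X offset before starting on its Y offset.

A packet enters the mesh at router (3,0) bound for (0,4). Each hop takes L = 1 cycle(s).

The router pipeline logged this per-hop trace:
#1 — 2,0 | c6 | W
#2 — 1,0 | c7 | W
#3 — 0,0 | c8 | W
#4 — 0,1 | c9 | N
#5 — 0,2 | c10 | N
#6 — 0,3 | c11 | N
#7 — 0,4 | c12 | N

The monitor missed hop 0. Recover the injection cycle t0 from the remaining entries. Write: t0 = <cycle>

At hop 1 the cycle is 6; in general cyc_k = t0 + kL.
So t0 = 6 − 1·1 = 5.

t0 = 5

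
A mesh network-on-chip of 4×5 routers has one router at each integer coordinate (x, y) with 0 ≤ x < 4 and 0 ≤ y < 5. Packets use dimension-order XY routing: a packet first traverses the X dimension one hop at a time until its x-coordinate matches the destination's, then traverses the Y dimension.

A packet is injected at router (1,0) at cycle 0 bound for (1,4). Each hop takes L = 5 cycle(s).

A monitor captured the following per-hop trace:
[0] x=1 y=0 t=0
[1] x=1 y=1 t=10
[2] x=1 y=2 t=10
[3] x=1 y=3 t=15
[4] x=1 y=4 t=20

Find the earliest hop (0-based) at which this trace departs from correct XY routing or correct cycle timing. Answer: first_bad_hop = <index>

[1] (+0,+1) / 10c ⇒ BAD: Δcyc=10≠L

first_bad_hop = 1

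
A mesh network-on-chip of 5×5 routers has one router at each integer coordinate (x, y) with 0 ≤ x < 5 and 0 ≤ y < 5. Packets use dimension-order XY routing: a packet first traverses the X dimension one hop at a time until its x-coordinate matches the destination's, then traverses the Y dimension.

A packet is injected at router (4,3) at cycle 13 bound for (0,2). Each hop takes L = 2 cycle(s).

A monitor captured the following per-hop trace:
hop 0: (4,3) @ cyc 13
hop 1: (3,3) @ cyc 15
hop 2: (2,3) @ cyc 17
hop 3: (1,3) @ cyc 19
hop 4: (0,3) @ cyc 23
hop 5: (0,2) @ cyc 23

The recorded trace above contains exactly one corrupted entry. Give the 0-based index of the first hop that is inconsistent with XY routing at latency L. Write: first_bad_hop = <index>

[1] (-1,+0) / 2c ⇒ ok
[2] (-1,+0) / 2c ⇒ ok
[3] (-1,+0) / 2c ⇒ ok
[4] (-1,+0) / 4c ⇒ BAD: Δcyc=4≠L

first_bad_hop = 4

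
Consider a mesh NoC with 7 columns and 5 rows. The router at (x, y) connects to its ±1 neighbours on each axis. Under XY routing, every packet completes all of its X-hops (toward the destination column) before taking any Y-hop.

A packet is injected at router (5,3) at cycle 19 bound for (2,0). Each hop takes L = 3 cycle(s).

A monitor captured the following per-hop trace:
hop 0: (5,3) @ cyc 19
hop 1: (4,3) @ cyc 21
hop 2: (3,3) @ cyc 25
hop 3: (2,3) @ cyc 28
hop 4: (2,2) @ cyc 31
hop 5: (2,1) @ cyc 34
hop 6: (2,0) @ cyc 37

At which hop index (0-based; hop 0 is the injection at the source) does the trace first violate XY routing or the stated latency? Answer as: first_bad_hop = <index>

first_bad_hop = 1

[1] (-1,+0) / 2c ⇒ BAD: Δcyc=2≠L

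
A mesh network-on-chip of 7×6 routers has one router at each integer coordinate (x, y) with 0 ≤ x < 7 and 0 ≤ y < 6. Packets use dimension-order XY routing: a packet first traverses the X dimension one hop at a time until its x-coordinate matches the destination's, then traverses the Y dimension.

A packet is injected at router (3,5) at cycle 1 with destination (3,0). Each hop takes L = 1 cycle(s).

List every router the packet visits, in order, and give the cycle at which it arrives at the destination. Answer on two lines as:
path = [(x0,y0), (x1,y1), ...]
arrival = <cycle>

hop 0: (3,5) @ cyc 1
hop 1: (3,4) @ cyc 2  [S]
hop 2: (3,3) @ cyc 3  [S]
hop 3: (3,2) @ cyc 4  [S]
hop 4: (3,1) @ cyc 5  [S]
hop 5: (3,0) @ cyc 6  [S]

path = [(3,5), (3,4), (3,3), (3,2), (3,1), (3,0)]
arrival = 6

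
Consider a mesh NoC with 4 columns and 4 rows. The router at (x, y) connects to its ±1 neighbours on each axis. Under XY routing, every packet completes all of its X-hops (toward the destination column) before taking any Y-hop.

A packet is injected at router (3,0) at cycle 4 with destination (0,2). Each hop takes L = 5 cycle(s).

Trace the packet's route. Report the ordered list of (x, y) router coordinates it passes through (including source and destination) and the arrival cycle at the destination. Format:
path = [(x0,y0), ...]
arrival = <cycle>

path = [(3,0), (2,0), (1,0), (0,0), (0,1), (0,2)]
arrival = 29

  0. router=(3,0) cycle=4 (inject)
  1. router=(2,0) cycle=9 dir=W
  2. router=(1,0) cycle=14 dir=W
  3. router=(0,0) cycle=19 dir=W
  4. router=(0,1) cycle=24 dir=N
  5. router=(0,2) cycle=29 dir=N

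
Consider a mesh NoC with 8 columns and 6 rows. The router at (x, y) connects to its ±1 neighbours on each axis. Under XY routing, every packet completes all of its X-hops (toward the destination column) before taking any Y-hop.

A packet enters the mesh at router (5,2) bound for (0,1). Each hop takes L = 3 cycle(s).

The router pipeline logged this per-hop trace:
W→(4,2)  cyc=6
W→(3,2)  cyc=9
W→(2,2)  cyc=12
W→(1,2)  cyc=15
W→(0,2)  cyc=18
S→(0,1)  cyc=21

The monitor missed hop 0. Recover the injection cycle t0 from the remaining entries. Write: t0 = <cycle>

t0 = 3

cyc[1] = 6 and cyc[k] = t0 + k·L for every k.
Subtract one hop: t0 = 6 − 3 = 3.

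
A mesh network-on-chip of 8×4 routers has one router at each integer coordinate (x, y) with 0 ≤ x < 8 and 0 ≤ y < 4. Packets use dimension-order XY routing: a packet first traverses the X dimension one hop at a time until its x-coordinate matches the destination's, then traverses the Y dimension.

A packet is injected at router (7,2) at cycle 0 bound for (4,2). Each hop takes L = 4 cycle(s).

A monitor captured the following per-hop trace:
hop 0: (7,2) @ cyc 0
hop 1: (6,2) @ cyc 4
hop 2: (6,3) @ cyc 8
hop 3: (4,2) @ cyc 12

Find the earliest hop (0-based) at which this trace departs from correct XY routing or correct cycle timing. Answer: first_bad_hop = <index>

first_bad_hop = 2

hop 1: step (-1,+0), +4 cyc — ok
hop 2: step (+0,+1), +4 cyc — BAD: Y-move but x=6≠4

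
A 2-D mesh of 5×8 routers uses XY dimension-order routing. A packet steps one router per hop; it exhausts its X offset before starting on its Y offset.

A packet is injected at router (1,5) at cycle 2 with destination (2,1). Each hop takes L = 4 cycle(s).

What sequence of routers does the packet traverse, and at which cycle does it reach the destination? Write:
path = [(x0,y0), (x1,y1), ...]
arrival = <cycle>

  0. router=(1,5) cycle=2 (inject)
  1. router=(2,5) cycle=6 dir=E
  2. router=(2,4) cycle=10 dir=S
  3. router=(2,3) cycle=14 dir=S
  4. router=(2,2) cycle=18 dir=S
  5. router=(2,1) cycle=22 dir=S

path = [(1,5), (2,5), (2,4), (2,3), (2,2), (2,1)]
arrival = 22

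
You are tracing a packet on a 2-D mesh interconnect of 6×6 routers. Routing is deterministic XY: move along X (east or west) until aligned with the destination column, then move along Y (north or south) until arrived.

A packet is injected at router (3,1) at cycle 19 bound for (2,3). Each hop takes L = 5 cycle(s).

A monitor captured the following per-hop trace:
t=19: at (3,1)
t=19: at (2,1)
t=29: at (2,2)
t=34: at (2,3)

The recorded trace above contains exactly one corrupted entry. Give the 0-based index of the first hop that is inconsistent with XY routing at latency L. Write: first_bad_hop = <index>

first_bad_hop = 1

[1] (-1,+0) / 0c ⇒ BAD: Δcyc=0≠L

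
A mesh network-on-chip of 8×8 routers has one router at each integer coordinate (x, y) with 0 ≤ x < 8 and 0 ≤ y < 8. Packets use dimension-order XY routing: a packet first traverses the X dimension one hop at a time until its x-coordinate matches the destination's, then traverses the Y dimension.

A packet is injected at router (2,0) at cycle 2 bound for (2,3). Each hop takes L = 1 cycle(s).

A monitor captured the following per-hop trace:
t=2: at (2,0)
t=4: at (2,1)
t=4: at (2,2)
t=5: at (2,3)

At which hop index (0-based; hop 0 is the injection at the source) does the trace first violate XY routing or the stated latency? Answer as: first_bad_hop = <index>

first_bad_hop = 1

hop 1: step (+0,+1), +2 cyc — BAD: Δcyc=2≠L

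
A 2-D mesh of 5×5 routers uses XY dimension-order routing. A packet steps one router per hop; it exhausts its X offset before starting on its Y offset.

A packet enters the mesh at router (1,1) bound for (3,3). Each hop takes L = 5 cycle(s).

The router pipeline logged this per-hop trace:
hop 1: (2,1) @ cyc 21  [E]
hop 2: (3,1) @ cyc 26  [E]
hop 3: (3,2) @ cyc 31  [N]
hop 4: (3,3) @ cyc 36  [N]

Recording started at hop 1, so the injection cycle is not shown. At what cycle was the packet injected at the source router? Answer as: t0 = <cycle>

t0 = 16

The first recorded entry is hop 1 at cycle 21.
So t0 = 21 − 1·5 = 16.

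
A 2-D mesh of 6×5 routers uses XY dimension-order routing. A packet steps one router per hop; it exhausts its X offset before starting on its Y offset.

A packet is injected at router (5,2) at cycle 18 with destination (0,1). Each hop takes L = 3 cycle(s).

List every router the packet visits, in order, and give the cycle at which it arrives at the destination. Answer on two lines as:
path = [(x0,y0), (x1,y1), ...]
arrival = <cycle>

path = [(5,2), (4,2), (3,2), (2,2), (1,2), (0,2), (0,1)]
arrival = 36

t=18: at (5,2)
t=21: at (4,2) after W
t=24: at (3,2) after W
t=27: at (2,2) after W
t=30: at (1,2) after W
t=33: at (0,2) after W
t=36: at (0,1) after S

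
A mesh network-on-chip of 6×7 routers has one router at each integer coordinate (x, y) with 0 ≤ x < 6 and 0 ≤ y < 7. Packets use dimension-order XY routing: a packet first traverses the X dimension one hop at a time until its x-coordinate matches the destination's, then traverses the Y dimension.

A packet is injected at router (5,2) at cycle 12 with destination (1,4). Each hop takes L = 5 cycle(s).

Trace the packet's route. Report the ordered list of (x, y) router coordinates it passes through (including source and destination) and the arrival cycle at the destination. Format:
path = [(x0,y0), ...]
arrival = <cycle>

path = [(5,2), (4,2), (3,2), (2,2), (1,2), (1,3), (1,4)]
arrival = 42

hop 0: (5,2) @ cyc 12
hop 1: (4,2) @ cyc 17  [W]
hop 2: (3,2) @ cyc 22  [W]
hop 3: (2,2) @ cyc 27  [W]
hop 4: (1,2) @ cyc 32  [W]
hop 5: (1,3) @ cyc 37  [N]
hop 6: (1,4) @ cyc 42  [N]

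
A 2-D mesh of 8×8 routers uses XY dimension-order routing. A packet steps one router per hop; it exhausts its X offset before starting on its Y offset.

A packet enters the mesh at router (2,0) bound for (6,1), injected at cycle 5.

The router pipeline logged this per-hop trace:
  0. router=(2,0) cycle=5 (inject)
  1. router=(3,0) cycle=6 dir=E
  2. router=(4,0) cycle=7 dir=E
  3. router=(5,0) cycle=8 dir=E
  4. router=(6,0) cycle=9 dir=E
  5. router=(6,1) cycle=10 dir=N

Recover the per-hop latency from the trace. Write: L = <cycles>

L = 1

From hop 0 (5) to hop 1 (6): +1 cycles.
One hop costs L cycles, so L = 1.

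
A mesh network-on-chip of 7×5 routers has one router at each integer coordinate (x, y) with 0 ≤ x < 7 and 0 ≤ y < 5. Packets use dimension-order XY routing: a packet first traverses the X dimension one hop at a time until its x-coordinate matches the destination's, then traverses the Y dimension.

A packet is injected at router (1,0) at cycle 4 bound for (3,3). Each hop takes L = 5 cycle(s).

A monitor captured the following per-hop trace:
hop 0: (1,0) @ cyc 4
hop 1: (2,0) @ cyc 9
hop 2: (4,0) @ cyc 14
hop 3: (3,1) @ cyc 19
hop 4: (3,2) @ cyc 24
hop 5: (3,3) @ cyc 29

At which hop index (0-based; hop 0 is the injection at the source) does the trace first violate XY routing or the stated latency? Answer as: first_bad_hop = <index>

first_bad_hop = 2

hop 1: step (+1,+0), +5 cyc — ok
hop 2: step (+2,+0), +5 cyc — BAD: non-unit step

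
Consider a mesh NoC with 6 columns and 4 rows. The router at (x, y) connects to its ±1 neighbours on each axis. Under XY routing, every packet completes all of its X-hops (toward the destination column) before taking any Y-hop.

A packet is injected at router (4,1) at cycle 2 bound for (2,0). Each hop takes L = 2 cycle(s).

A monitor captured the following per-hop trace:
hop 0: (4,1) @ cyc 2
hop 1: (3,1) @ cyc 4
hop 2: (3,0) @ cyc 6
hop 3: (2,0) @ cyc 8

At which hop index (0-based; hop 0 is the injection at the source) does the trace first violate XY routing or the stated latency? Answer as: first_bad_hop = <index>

  1: Δx=-1 Δy=+0 Δt=2 [ok]
  2: Δx=+0 Δy=-1 Δt=2 [BAD: Y-move but x=3≠2]

first_bad_hop = 2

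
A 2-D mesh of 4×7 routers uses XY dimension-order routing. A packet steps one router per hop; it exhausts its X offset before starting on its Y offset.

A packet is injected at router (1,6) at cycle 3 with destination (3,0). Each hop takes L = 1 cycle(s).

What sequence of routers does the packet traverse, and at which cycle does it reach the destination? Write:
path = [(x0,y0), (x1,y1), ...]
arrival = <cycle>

[0] x=1 y=6 t=3
[1] x=2 y=6 t=4 →E
[2] x=3 y=6 t=5 →E
[3] x=3 y=5 t=6 →S
[4] x=3 y=4 t=7 →S
[5] x=3 y=3 t=8 →S
[6] x=3 y=2 t=9 →S
[7] x=3 y=1 t=10 →S
[8] x=3 y=0 t=11 →S

path = [(1,6), (2,6), (3,6), (3,5), (3,4), (3,3), (3,2), (3,1), (3,0)]
arrival = 11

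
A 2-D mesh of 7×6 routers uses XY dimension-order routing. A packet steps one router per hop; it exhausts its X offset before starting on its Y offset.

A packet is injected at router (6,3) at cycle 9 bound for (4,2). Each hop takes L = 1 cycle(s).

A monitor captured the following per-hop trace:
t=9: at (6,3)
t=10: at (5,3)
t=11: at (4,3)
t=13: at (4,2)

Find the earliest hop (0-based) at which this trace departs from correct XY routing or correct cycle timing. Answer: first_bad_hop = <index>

[1] (-1,+0) / 1c ⇒ ok
[2] (-1,+0) / 1c ⇒ ok
[3] (+0,-1) / 2c ⇒ BAD: Δcyc=2≠L

first_bad_hop = 3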